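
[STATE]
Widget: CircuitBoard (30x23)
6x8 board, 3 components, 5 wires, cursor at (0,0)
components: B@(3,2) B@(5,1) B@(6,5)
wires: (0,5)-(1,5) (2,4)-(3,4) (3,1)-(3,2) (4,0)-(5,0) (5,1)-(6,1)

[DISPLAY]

   0 1 2 3 4 5                
0  [.]                  ·     
                        │     
1                       ·     
                              
2                   ·         
                    │         
3       · ─ B       ·         
                              
4   ·                         
    │                         
5   ·   B                     
        │                     
6       ·               B     
                              
7                             
Cursor: (0,0)                 
                              
                              
                              
                              
                              
                              


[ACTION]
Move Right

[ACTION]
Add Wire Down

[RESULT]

   0 1 2 3 4 5                
0      [.]              ·     
        │               │     
1       ·               ·     
                              
2                   ·         
                    │         
3       · ─ B       ·         
                              
4   ·                         
    │                         
5   ·   B                     
        │                     
6       ·               B     
                              
7                             
Cursor: (0,1)                 
                              
                              
                              
                              
                              
                              


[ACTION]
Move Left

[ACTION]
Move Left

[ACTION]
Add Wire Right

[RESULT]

   0 1 2 3 4 5                
0  [.]─ ·               ·     
        │               │     
1       ·               ·     
                              
2                   ·         
                    │         
3       · ─ B       ·         
                              
4   ·                         
    │                         
5   ·   B                     
        │                     
6       ·               B     
                              
7                             
Cursor: (0,0)                 
                              
                              
                              
                              
                              
                              


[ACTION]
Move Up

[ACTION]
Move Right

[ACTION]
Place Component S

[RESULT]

   0 1 2 3 4 5                
0   · ─[S]              ·     
        │               │     
1       ·               ·     
                              
2                   ·         
                    │         
3       · ─ B       ·         
                              
4   ·                         
    │                         
5   ·   B                     
        │                     
6       ·               B     
                              
7                             
Cursor: (0,1)                 
                              
                              
                              
                              
                              
                              


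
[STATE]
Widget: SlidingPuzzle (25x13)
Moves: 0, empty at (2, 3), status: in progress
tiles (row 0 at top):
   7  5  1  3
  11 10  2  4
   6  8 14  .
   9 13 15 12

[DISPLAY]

┌────┬────┬────┬────┐    
│  7 │  5 │  1 │  3 │    
├────┼────┼────┼────┤    
│ 11 │ 10 │  2 │  4 │    
├────┼────┼────┼────┤    
│  6 │  8 │ 14 │    │    
├────┼────┼────┼────┤    
│  9 │ 13 │ 15 │ 12 │    
└────┴────┴────┴────┘    
Moves: 0                 
                         
                         
                         


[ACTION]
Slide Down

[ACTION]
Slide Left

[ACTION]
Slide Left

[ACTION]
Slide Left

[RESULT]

┌────┬────┬────┬────┐    
│  7 │  5 │  1 │  3 │    
├────┼────┼────┼────┤    
│ 11 │ 10 │  2 │    │    
├────┼────┼────┼────┤    
│  6 │  8 │ 14 │  4 │    
├────┼────┼────┼────┤    
│  9 │ 13 │ 15 │ 12 │    
└────┴────┴────┴────┘    
Moves: 1                 
                         
                         
                         


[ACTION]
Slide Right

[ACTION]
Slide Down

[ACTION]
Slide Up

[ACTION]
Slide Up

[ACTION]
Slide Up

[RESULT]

┌────┬────┬────┬────┐    
│  7 │  5 │  1 │  3 │    
├────┼────┼────┼────┤    
│ 11 │ 10 │ 14 │  2 │    
├────┼────┼────┼────┤    
│  6 │  8 │ 15 │  4 │    
├────┼────┼────┼────┤    
│  9 │ 13 │    │ 12 │    
└────┴────┴────┴────┘    
Moves: 6                 
                         
                         
                         


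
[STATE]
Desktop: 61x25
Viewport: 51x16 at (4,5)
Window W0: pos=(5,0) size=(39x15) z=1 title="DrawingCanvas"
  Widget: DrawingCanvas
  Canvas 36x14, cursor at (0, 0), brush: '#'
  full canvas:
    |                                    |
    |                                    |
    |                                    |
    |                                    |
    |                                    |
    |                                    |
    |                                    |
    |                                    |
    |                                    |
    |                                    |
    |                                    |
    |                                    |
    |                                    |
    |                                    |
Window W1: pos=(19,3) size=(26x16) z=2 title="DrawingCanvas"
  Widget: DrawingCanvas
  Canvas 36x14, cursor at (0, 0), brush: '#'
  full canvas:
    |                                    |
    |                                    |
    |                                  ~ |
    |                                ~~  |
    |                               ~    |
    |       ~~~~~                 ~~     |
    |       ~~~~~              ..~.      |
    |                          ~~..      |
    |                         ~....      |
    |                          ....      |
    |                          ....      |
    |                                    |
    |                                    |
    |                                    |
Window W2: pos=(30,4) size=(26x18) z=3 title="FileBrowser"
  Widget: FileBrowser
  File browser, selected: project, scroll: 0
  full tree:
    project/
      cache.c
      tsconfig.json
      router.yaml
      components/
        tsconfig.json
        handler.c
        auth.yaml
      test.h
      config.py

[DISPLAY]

 ┃             ┠──────────┃ FileBrowser            
 ┃             ┃+         ┠────────────────────────
 ┃             ┃          ┃> [-] project/          
 ┃             ┃          ┃    cache.c             
 ┃             ┃          ┃    tsconfig.json       
 ┃             ┃          ┃    router.yaml         
 ┃             ┃       ~~~┃    [+] components/     
 ┃             ┃       ~~~┃    test.h              
 ┃             ┃          ┃    config.py           
 ┗━━━━━━━━━━━━━┃          ┃                        
               ┃          ┃                        
               ┃          ┃                        
               ┃          ┃                        
               ┗━━━━━━━━━━┃                        
                          ┃                        
                          ┃                        


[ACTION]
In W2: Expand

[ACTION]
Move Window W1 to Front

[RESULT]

 ┃             ┠────────────────────────┨          
 ┃             ┃+                       ┃──────────
 ┃             ┃                        ┃          
 ┃             ┃                        ┃          
 ┃             ┃                        ┃son       
 ┃             ┃                        ┃l         
 ┃             ┃       ~~~~~            ┃ents/     
 ┃             ┃       ~~~~~            ┃          
 ┃             ┃                        ┃          
 ┗━━━━━━━━━━━━━┃                        ┃          
               ┃                        ┃          
               ┃                        ┃          
               ┃                        ┃          
               ┗━━━━━━━━━━━━━━━━━━━━━━━━┛          
                          ┃                        
                          ┃                        


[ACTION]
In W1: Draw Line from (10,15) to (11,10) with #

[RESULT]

 ┃             ┠────────────────────────┨          
 ┃             ┃+                       ┃──────────
 ┃             ┃                        ┃          
 ┃             ┃                        ┃          
 ┃             ┃                        ┃son       
 ┃             ┃                        ┃l         
 ┃             ┃       ~~~~~            ┃ents/     
 ┃             ┃       ~~~~~            ┃          
 ┃             ┃                        ┃          
 ┗━━━━━━━━━━━━━┃                        ┃          
               ┃                        ┃          
               ┃             ###        ┃          
               ┃          ###           ┃          
               ┗━━━━━━━━━━━━━━━━━━━━━━━━┛          
                          ┃                        
                          ┃                        


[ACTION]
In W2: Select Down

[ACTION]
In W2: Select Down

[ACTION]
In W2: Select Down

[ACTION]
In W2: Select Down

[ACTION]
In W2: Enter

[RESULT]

 ┃             ┠────────────────────────┨          
 ┃             ┃+                       ┃──────────
 ┃             ┃                        ┃          
 ┃             ┃                        ┃          
 ┃             ┃                        ┃son       
 ┃             ┃                        ┃l         
 ┃             ┃       ~~~~~            ┃ents/     
 ┃             ┃       ~~~~~            ┃.json     
 ┃             ┃                        ┃c         
 ┗━━━━━━━━━━━━━┃                        ┃l         
               ┃                        ┃          
               ┃             ###        ┃          
               ┃          ###           ┃          
               ┗━━━━━━━━━━━━━━━━━━━━━━━━┛          
                          ┃                        
                          ┃                        


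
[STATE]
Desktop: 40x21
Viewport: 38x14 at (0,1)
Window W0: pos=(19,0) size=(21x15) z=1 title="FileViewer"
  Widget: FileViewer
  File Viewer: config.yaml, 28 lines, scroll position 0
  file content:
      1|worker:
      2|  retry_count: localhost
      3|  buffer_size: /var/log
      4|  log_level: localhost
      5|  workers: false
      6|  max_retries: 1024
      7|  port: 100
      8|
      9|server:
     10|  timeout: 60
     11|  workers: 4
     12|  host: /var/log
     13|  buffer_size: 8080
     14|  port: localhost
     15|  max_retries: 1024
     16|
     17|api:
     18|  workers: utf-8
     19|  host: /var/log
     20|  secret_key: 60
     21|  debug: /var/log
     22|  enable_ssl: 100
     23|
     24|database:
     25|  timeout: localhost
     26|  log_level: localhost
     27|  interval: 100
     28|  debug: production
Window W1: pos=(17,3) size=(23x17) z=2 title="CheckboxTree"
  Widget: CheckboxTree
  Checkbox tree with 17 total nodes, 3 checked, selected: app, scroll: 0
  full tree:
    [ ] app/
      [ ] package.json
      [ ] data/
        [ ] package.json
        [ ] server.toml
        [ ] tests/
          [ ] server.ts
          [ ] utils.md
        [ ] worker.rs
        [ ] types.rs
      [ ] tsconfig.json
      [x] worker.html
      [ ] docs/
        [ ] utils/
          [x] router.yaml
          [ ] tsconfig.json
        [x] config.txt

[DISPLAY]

                   ┃ FileViewer       
                   ┠──────────────────
                 ┏━━━━━━━━━━━━━━━━━━━━
                 ┃ CheckboxTree       
                 ┠────────────────────
                 ┃>[-] app/           
                 ┃   [ ] package.json 
                 ┃   [ ] data/        
                 ┃     [ ] package.jso
                 ┃     [ ] server.toml
                 ┃     [ ] tests/     
                 ┃       [ ] server.ts
                 ┃       [ ] utils.md 
                 ┃     [ ] worker.rs  


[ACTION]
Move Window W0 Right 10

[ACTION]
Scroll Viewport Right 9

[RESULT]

                 ┃ FileViewer        ┃
                 ┠───────────────────┨
               ┏━━━━━━━━━━━━━━━━━━━━━┓
               ┃ CheckboxTree        ┃
               ┠─────────────────────┨
               ┃>[-] app/            ┃
               ┃   [ ] package.json  ┃
               ┃   [ ] data/         ┃
               ┃     [ ] package.json┃
               ┃     [ ] server.toml ┃
               ┃     [ ] tests/      ┃
               ┃       [ ] server.ts ┃
               ┃       [ ] utils.md  ┃
               ┃     [ ] worker.rs   ┃


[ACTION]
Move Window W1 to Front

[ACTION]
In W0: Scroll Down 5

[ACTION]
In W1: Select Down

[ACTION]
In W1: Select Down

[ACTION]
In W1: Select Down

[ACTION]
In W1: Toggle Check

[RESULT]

                 ┃ FileViewer        ┃
                 ┠───────────────────┨
               ┏━━━━━━━━━━━━━━━━━━━━━┓
               ┃ CheckboxTree        ┃
               ┠─────────────────────┨
               ┃ [-] app/            ┃
               ┃   [ ] package.json  ┃
               ┃   [-] data/         ┃
               ┃>    [x] package.json┃
               ┃     [ ] server.toml ┃
               ┃     [ ] tests/      ┃
               ┃       [ ] server.ts ┃
               ┃       [ ] utils.md  ┃
               ┃     [ ] worker.rs   ┃


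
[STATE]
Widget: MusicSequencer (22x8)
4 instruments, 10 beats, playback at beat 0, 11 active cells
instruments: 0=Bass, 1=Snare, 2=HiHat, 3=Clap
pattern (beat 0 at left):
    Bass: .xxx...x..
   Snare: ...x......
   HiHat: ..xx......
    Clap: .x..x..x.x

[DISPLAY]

      ▼123456789      
  Bass·███···█··      
 Snare···█······      
 HiHat··██······      
  Clap·█··█··█·█      
                      
                      
                      


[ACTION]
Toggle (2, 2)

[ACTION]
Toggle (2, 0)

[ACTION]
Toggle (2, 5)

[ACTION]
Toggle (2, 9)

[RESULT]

      ▼123456789      
  Bass·███···█··      
 Snare···█······      
 HiHat█··█·█···█      
  Clap·█··█··█·█      
                      
                      
                      


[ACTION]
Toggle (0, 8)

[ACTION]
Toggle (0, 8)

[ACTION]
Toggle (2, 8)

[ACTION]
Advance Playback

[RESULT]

      0▼23456789      
  Bass·███···█··      
 Snare···█······      
 HiHat█··█·█··██      
  Clap·█··█··█·█      
                      
                      
                      


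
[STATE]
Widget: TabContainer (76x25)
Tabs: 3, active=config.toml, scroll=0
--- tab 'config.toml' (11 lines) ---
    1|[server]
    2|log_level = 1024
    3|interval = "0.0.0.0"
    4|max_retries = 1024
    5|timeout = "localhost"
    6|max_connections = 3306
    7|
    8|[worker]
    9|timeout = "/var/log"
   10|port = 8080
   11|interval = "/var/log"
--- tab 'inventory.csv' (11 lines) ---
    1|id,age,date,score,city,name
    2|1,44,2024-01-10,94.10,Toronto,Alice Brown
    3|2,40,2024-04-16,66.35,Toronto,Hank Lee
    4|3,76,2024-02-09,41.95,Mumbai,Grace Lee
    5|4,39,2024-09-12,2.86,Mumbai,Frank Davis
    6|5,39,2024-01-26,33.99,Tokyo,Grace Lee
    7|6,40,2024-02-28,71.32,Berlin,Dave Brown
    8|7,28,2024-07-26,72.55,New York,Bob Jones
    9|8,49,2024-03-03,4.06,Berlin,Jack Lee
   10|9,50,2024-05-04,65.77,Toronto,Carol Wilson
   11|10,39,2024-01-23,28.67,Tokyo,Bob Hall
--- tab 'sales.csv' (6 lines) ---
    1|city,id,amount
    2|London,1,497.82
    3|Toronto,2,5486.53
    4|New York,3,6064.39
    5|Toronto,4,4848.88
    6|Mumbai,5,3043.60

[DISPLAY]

[config.toml]│ inventory.csv │ sales.csv                                    
────────────────────────────────────────────────────────────────────────────
[server]                                                                    
log_level = 1024                                                            
interval = "0.0.0.0"                                                        
max_retries = 1024                                                          
timeout = "localhost"                                                       
max_connections = 3306                                                      
                                                                            
[worker]                                                                    
timeout = "/var/log"                                                        
port = 8080                                                                 
interval = "/var/log"                                                       
                                                                            
                                                                            
                                                                            
                                                                            
                                                                            
                                                                            
                                                                            
                                                                            
                                                                            
                                                                            
                                                                            
                                                                            


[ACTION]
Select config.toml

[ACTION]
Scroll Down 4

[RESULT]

[config.toml]│ inventory.csv │ sales.csv                                    
────────────────────────────────────────────────────────────────────────────
timeout = "localhost"                                                       
max_connections = 3306                                                      
                                                                            
[worker]                                                                    
timeout = "/var/log"                                                        
port = 8080                                                                 
interval = "/var/log"                                                       
                                                                            
                                                                            
                                                                            
                                                                            
                                                                            
                                                                            
                                                                            
                                                                            
                                                                            
                                                                            
                                                                            
                                                                            
                                                                            
                                                                            
                                                                            
                                                                            


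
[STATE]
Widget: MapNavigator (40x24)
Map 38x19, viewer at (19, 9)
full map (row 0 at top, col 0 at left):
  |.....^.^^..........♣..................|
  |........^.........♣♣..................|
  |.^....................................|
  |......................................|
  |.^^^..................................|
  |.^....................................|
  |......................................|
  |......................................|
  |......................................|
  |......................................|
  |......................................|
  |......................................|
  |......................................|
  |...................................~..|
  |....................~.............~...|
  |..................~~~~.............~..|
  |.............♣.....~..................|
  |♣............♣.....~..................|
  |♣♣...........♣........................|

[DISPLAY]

                                        
                                        
                                        
 .....^.^^..........♣.................. 
 ........^.........♣♣.................. 
 .^.................................... 
 ...................................... 
 .^^^.................................. 
 .^.................................... 
 ...................................... 
 ...................................... 
 ...................................... 
 ...................@.................. 
 ...................................... 
 ...................................... 
 ...................................... 
 ...................................~.. 
 ....................~.............~... 
 ..................~~~~.............~.. 
 .............♣.....~.................. 
 ♣............♣.....~.................. 
 ♣♣...........♣........................ 
                                        
                                        


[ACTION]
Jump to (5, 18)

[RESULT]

               .........................
               .........................
               .........................
               .........................
               .........................
               .........................
               .........................
               .........................
               ....................~....
               ..................~~~~...
               .............♣.....~.....
               ♣............♣.....~.....
               ♣♣...@.......♣...........
                                        
                                        
                                        
                                        
                                        
                                        
                                        
                                        
                                        
                                        
                                        


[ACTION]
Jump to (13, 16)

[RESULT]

       .^^^.............................
       .^...............................
       .................................
       .................................
       .................................
       .................................
       .................................
       .................................
       .................................
       .................................
       ....................~............
       ..................~~~~...........
       .............@.....~.............
       ♣............♣.....~.............
       ♣♣...........♣...................
                                        
                                        
                                        
                                        
                                        
                                        
                                        
                                        
                                        


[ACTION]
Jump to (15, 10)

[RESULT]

                                        
                                        
     .....^.^^..........♣...............
     ........^.........♣♣...............
     .^.................................
     ...................................
     .^^^...............................
     .^.................................
     ...................................
     ...................................
     ...................................
     ...................................
     ...............@...................
     ...................................
     ...................................
     ...................................
     ....................~.............~
     ..................~~~~.............
     .............♣.....~...............
     ♣............♣.....~...............
     ♣♣...........♣.....................
                                        
                                        
                                        


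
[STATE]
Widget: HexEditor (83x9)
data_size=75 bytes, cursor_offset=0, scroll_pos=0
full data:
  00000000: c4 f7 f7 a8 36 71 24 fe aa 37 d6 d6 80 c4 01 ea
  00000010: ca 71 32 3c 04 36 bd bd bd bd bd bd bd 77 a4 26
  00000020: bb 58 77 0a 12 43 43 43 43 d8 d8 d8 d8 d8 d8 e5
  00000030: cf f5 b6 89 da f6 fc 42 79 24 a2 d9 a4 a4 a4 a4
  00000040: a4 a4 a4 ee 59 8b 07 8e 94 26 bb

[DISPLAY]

00000000  C4 f7 f7 a8 36 71 24 fe  aa 37 d6 d6 80 c4 01 ea  |....6q$..7......|     
00000010  ca 71 32 3c 04 36 bd bd  bd bd bd bd bd 77 a4 26  |.q2<.6.......w.&|     
00000020  bb 58 77 0a 12 43 43 43  43 d8 d8 d8 d8 d8 d8 e5  |.Xw..CCCC.......|     
00000030  cf f5 b6 89 da f6 fc 42  79 24 a2 d9 a4 a4 a4 a4  |.......By$......|     
00000040  a4 a4 a4 ee 59 8b 07 8e  94 26 bb                 |....Y....&.     |     
                                                                                   
                                                                                   
                                                                                   
                                                                                   


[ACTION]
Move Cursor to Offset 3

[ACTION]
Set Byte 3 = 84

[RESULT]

00000000  c4 f7 f7 84 36 71 24 fe  aa 37 d6 d6 80 c4 01 ea  |....6q$..7......|     
00000010  ca 71 32 3c 04 36 bd bd  bd bd bd bd bd 77 a4 26  |.q2<.6.......w.&|     
00000020  bb 58 77 0a 12 43 43 43  43 d8 d8 d8 d8 d8 d8 e5  |.Xw..CCCC.......|     
00000030  cf f5 b6 89 da f6 fc 42  79 24 a2 d9 a4 a4 a4 a4  |.......By$......|     
00000040  a4 a4 a4 ee 59 8b 07 8e  94 26 bb                 |....Y....&.     |     
                                                                                   
                                                                                   
                                                                                   
                                                                                   


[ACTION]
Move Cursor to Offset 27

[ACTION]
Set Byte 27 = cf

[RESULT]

00000000  c4 f7 f7 84 36 71 24 fe  aa 37 d6 d6 80 c4 01 ea  |....6q$..7......|     
00000010  ca 71 32 3c 04 36 bd bd  bd bd bd CF bd 77 a4 26  |.q2<.6.......w.&|     
00000020  bb 58 77 0a 12 43 43 43  43 d8 d8 d8 d8 d8 d8 e5  |.Xw..CCCC.......|     
00000030  cf f5 b6 89 da f6 fc 42  79 24 a2 d9 a4 a4 a4 a4  |.......By$......|     
00000040  a4 a4 a4 ee 59 8b 07 8e  94 26 bb                 |....Y....&.     |     
                                                                                   
                                                                                   
                                                                                   
                                                                                   


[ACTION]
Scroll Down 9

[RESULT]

00000040  a4 a4 a4 ee 59 8b 07 8e  94 26 bb                 |....Y....&.     |     
                                                                                   
                                                                                   
                                                                                   
                                                                                   
                                                                                   
                                                                                   
                                                                                   
                                                                                   


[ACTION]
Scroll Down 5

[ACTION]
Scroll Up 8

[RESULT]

00000000  c4 f7 f7 84 36 71 24 fe  aa 37 d6 d6 80 c4 01 ea  |....6q$..7......|     
00000010  ca 71 32 3c 04 36 bd bd  bd bd bd CF bd 77 a4 26  |.q2<.6.......w.&|     
00000020  bb 58 77 0a 12 43 43 43  43 d8 d8 d8 d8 d8 d8 e5  |.Xw..CCCC.......|     
00000030  cf f5 b6 89 da f6 fc 42  79 24 a2 d9 a4 a4 a4 a4  |.......By$......|     
00000040  a4 a4 a4 ee 59 8b 07 8e  94 26 bb                 |....Y....&.     |     
                                                                                   
                                                                                   
                                                                                   
                                                                                   


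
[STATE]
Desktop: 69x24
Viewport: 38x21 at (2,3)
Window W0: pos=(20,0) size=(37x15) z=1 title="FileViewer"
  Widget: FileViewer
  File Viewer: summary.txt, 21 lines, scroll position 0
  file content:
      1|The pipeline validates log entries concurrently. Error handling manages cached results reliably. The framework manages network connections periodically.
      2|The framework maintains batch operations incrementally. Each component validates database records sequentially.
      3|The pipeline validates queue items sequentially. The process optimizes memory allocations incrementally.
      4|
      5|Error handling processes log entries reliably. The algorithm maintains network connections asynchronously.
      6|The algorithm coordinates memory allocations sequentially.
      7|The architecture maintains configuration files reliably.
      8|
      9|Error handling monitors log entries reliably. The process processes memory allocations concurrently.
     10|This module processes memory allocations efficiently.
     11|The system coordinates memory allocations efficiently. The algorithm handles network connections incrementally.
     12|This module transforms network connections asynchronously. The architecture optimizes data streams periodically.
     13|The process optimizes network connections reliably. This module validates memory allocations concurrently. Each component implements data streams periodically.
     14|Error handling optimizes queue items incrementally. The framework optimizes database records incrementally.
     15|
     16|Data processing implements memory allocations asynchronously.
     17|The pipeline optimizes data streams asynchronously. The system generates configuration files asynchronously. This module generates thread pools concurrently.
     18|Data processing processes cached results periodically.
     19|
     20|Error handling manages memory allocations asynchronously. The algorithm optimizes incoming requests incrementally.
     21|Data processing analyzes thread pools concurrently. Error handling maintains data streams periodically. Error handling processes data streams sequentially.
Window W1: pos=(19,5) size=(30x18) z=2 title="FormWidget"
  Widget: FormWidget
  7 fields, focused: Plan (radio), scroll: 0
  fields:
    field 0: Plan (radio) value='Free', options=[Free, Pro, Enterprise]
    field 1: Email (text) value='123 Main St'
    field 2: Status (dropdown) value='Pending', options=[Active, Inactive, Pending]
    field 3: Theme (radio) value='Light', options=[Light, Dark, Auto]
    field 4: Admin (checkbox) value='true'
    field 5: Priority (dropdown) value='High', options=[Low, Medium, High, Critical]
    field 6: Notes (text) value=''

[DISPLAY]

                  ┃The pipeline valida
                  ┃The framework maint
                 ┏━━━━━━━━━━━━━━━━━━━━
                 ┃ FormWidget         
                 ┠────────────────────
                 ┃> Plan:       (●) Fr
                 ┃  Email:      [123 M
                 ┃  Status:     [Pendi
                 ┃  Theme:      (●) Li
                 ┃  Admin:      [x]   
                 ┃  Priority:   [High 
                 ┃  Notes:      [     
                 ┃                    
                 ┃                    
                 ┃                    
                 ┃                    
                 ┃                    
                 ┃                    
                 ┃                    
                 ┗━━━━━━━━━━━━━━━━━━━━
                                      


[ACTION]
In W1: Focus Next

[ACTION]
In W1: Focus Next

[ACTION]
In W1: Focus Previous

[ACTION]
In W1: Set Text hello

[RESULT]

                  ┃The pipeline valida
                  ┃The framework maint
                 ┏━━━━━━━━━━━━━━━━━━━━
                 ┃ FormWidget         
                 ┠────────────────────
                 ┃  Plan:       (●) Fr
                 ┃> Email:      [hello
                 ┃  Status:     [Pendi
                 ┃  Theme:      (●) Li
                 ┃  Admin:      [x]   
                 ┃  Priority:   [High 
                 ┃  Notes:      [     
                 ┃                    
                 ┃                    
                 ┃                    
                 ┃                    
                 ┃                    
                 ┃                    
                 ┃                    
                 ┗━━━━━━━━━━━━━━━━━━━━
                                      


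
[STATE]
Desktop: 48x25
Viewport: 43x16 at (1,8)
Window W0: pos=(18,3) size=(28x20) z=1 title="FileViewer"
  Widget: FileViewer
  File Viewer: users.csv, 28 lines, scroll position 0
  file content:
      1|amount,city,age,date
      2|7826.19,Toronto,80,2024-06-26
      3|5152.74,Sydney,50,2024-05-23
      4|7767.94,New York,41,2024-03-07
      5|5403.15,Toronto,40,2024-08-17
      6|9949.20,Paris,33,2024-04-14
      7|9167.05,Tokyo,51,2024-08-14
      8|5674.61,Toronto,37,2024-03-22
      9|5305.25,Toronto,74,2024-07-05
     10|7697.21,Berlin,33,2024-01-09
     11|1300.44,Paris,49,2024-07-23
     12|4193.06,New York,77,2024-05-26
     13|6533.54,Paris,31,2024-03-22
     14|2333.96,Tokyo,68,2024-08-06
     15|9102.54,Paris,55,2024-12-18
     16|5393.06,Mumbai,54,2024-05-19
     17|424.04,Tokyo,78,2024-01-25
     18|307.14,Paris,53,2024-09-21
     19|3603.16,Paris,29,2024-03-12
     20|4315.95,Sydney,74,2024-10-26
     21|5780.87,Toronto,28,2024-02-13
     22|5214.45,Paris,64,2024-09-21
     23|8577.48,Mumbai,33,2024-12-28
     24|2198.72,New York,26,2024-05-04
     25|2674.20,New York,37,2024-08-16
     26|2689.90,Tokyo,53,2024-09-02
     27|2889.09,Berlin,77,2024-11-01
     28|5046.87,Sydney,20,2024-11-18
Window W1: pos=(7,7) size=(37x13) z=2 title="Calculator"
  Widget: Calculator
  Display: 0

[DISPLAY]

      ┃ Calculator                        ┃
      ┠───────────────────────────────────┨
      ┃                                  0┃
      ┃┌───┬───┬───┬───┐                  ┃
      ┃│ 7 │ 8 │ 9 │ ÷ │                  ┃
      ┃├───┼───┼───┼───┤                  ┃
      ┃│ 4 │ 5 │ 6 │ × │                  ┃
      ┃├───┼───┼───┼───┤                  ┃
      ┃│ 1 │ 2 │ 3 │ - │                  ┃
      ┃├───┼───┼───┼───┤                  ┃
      ┃│ 0 │ . │ = │ + │                  ┃
      ┗━━━━━━━━━━━━━━━━━━━━━━━━━━━━━━━━━━━┛
                 ┃9102.54,Paris,55,2024-12-
                 ┃5393.06,Mumbai,54,2024-05
                 ┗━━━━━━━━━━━━━━━━━━━━━━━━━
                                           


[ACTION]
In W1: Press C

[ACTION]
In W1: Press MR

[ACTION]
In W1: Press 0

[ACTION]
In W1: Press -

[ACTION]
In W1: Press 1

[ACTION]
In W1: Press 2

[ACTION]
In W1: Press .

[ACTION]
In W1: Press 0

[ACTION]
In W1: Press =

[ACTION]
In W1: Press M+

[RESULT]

      ┃ Calculator                        ┃
      ┠───────────────────────────────────┨
      ┃                                -12┃
      ┃┌───┬───┬───┬───┐                  ┃
      ┃│ 7 │ 8 │ 9 │ ÷ │                  ┃
      ┃├───┼───┼───┼───┤                  ┃
      ┃│ 4 │ 5 │ 6 │ × │                  ┃
      ┃├───┼───┼───┼───┤                  ┃
      ┃│ 1 │ 2 │ 3 │ - │                  ┃
      ┃├───┼───┼───┼───┤                  ┃
      ┃│ 0 │ . │ = │ + │                  ┃
      ┗━━━━━━━━━━━━━━━━━━━━━━━━━━━━━━━━━━━┛
                 ┃9102.54,Paris,55,2024-12-
                 ┃5393.06,Mumbai,54,2024-05
                 ┗━━━━━━━━━━━━━━━━━━━━━━━━━
                                           


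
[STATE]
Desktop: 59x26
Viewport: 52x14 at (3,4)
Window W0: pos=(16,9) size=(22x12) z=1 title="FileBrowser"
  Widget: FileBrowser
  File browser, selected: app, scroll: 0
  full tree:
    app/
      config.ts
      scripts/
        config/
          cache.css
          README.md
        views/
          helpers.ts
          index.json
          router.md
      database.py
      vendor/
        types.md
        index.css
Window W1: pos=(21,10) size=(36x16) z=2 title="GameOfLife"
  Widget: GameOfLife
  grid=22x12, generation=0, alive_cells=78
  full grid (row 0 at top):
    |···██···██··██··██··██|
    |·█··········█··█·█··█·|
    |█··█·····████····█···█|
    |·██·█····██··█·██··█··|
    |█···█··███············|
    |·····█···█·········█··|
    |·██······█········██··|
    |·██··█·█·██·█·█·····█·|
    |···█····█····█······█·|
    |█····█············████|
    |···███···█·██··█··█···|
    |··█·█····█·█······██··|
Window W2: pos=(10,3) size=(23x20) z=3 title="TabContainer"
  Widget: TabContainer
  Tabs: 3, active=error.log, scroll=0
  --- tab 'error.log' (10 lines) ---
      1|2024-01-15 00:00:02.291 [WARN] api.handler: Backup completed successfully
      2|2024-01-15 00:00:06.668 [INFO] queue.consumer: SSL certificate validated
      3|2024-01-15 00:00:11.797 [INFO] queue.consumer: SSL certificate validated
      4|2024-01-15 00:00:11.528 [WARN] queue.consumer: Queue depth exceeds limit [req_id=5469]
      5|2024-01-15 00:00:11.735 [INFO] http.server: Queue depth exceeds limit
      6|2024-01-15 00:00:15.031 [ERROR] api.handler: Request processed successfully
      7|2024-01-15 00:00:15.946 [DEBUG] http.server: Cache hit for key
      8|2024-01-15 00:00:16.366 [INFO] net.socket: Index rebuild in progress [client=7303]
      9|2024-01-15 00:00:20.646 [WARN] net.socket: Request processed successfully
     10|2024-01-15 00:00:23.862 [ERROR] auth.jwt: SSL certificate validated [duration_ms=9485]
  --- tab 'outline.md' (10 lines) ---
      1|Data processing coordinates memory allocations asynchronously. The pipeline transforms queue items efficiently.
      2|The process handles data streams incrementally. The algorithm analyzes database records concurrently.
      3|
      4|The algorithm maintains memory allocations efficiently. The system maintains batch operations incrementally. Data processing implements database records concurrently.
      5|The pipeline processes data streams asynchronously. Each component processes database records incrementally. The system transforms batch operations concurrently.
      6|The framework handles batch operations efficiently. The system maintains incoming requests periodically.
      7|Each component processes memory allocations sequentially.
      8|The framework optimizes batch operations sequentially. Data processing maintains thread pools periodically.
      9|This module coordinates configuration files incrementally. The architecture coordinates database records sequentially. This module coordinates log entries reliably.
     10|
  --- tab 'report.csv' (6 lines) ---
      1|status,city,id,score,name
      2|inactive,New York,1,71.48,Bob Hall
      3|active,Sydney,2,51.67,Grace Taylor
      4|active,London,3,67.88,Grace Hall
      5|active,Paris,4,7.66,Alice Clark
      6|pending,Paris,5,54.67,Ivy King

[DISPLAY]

       ┃ TabContainer        ┃                      
       ┠─────────────────────┨                      
       ┃[error.log]│ outline.┃                      
       ┃─────────────────────┃                      
       ┃2024-01-15 00:00:02.2┃                      
       ┃2024-01-15 00:00:06.6┃━━━━┓                 
       ┃2024-01-15 00:00:11.7┃━━━━━━━━━━━━━━━━━━━━━━
       ┃2024-01-15 00:00:11.5┃                      
       ┃2024-01-15 00:00:11.7┃──────────────────────
       ┃2024-01-15 00:00:15.0┃                      
       ┃2024-01-15 00:00:15.9┃·██··██··██           
       ┃2024-01-15 00:00:16.3┃·█··█·█··█·           
       ┃2024-01-15 00:00:20.6┃██····█···█           
       ┃2024-01-15 00:00:23.8┃··█·██··█··           


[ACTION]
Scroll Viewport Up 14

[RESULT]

                                                    
                                                    
                                                    
       ┏━━━━━━━━━━━━━━━━━━━━━┓                      
       ┃ TabContainer        ┃                      
       ┠─────────────────────┨                      
       ┃[error.log]│ outline.┃                      
       ┃─────────────────────┃                      
       ┃2024-01-15 00:00:02.2┃                      
       ┃2024-01-15 00:00:06.6┃━━━━┓                 
       ┃2024-01-15 00:00:11.7┃━━━━━━━━━━━━━━━━━━━━━━
       ┃2024-01-15 00:00:11.5┃                      
       ┃2024-01-15 00:00:11.7┃──────────────────────
       ┃2024-01-15 00:00:15.0┃                      


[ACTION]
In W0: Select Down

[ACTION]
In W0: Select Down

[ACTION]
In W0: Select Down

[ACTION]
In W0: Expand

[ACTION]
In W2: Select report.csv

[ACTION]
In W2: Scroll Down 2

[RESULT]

                                                    
                                                    
                                                    
       ┏━━━━━━━━━━━━━━━━━━━━━┓                      
       ┃ TabContainer        ┃                      
       ┠─────────────────────┨                      
       ┃ error.log │ outline.┃                      
       ┃─────────────────────┃                      
       ┃active,Sydney,2,51.67┃                      
       ┃active,London,3,67.88┃━━━━┓                 
       ┃active,Paris,4,7.66,A┃━━━━━━━━━━━━━━━━━━━━━━
       ┃pending,Paris,5,54.67┃                      
       ┃                     ┃──────────────────────
       ┃                     ┃                      
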